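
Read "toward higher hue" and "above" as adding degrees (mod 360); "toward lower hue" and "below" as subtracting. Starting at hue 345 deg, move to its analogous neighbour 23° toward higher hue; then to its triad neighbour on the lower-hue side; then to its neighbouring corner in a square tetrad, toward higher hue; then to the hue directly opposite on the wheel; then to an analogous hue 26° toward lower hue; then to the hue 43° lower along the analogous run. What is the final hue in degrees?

89°

345 + 23 = 368 → 368 − 360 = 8°   (analog 23° ↑)
8 − 120 = -112 → -112 + 360 = 248°   (triadic ↓)
248 + 90 = 338°   (square ↑)
338 + 180 = 518 → 518 − 360 = 158°   (complement)
158 − 26 = 132°   (analog 26° ↓)
132 − 43 = 89°   (analog 43° ↓)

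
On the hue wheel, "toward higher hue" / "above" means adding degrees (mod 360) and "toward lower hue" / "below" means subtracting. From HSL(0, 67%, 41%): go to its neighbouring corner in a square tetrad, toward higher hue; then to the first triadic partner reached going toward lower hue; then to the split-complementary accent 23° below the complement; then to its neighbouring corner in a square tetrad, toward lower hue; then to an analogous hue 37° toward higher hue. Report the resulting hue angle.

74°

+90° (square ↑): 0 + 90 = 90°
−120° (triadic ↓): 90 − 120 = -30 → -30 + 360 = 330°
+157° (split-comp 23° ↓): 330 + 157 = 487 → 487 − 360 = 127°
−90° (square ↓): 127 − 90 = 37°
+37° (analog 37° ↑): 37 + 37 = 74°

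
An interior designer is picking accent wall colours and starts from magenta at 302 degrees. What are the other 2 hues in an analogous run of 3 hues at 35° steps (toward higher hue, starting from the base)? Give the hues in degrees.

Analogous hues sit every 35° along the wheel.
302 + 35 = 337°
302 + 70 = 372 → 372 − 360 = 12°

337° and 12°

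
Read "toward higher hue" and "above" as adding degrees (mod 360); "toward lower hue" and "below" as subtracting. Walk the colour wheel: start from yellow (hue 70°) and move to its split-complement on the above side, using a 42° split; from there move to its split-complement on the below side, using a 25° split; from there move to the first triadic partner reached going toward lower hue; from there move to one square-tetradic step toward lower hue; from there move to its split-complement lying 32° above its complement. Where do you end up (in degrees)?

89°

+222° (split-comp 42° ↑): 70 + 222 = 292°
+155° (split-comp 25° ↓): 292 + 155 = 447 → 447 − 360 = 87°
−120° (triadic ↓): 87 − 120 = -33 → -33 + 360 = 327°
−90° (square ↓): 327 − 90 = 237°
+212° (split-comp 32° ↑): 237 + 212 = 449 → 449 − 360 = 89°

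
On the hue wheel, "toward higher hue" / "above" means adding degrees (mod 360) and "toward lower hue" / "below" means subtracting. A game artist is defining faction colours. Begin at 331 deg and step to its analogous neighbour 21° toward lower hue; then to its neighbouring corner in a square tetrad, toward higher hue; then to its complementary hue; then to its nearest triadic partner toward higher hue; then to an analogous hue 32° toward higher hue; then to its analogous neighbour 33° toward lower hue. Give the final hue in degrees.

analog 21° ↓ −21°: 331 − 21 = 310°
square ↑ +90°: 310 + 90 = 400 → 400 − 360 = 40°
complement +180°: 40 + 180 = 220°
triadic ↑ +120°: 220 + 120 = 340°
analog 32° ↑ +32°: 340 + 32 = 372 → 372 − 360 = 12°
analog 33° ↓ −33°: 12 − 33 = -21 → -21 + 360 = 339°

339°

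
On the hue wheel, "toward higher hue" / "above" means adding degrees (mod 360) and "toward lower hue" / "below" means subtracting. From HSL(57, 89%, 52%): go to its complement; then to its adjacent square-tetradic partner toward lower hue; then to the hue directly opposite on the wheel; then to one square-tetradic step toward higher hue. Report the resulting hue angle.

57°

+180° (complement): 57 + 180 = 237°
−90° (square ↓): 237 − 90 = 147°
+180° (complement): 147 + 180 = 327°
+90° (square ↑): 327 + 90 = 417 → 417 − 360 = 57°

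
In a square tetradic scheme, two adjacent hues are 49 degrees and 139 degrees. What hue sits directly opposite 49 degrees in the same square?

A square tetradic scheme places four hues 90° apart; opposite corners are 180° apart.
49 + 180 = 229°

229°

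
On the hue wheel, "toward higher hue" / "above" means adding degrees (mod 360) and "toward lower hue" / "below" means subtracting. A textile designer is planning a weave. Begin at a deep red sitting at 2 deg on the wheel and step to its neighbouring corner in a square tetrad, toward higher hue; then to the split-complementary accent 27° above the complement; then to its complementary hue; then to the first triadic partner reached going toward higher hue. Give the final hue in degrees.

239°

2 + 90 = 92°   (square ↑)
92 + 207 = 299°   (split-comp 27° ↑)
299 + 180 = 479 → 479 − 360 = 119°   (complement)
119 + 120 = 239°   (triadic ↑)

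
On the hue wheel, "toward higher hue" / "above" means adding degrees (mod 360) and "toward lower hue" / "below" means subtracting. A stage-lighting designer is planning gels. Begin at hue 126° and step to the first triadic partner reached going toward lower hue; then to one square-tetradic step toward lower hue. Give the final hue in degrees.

276°

triadic ↓ −120°: 126 − 120 = 6°
square ↓ −90°: 6 − 90 = -84 → -84 + 360 = 276°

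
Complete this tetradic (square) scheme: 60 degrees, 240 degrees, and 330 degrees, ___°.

A square tetradic scheme places four hues every 90°.
The full set through 60° is {60°, 150°, 240°, 330°}.
Given {60°, 240°, 330°}, the missing hue is 150°.

150°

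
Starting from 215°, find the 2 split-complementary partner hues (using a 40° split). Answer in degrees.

Complement of 215°: 215 + 180 = 395 → 395 − 360 = 35°
35 − 40 = -5 → -5 + 360 = 355°
35 + 40 = 75°

355° and 75°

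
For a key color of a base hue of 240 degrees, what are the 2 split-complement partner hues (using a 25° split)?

Split-complementary hues sit 25° either side of the complement.
Complement of 240 degrees: 240 + 180 = 420 → 420 − 360 = 60°
60 − 25 = 35°
60 + 25 = 85°

35° and 85°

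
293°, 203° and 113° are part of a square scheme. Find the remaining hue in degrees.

A square tetradic scheme places four hues every 90°.
The full set through 113° is {23°, 113°, 203°, 293°}.
Given {113°, 203°, 293°}, the missing hue is 23°.

23°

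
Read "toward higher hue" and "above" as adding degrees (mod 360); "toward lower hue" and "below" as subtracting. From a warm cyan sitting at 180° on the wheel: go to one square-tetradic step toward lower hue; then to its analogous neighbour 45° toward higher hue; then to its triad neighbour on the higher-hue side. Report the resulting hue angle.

255°

square ↓ −90°: 180 − 90 = 90°
analog 45° ↑ +45°: 90 + 45 = 135°
triadic ↑ +120°: 135 + 120 = 255°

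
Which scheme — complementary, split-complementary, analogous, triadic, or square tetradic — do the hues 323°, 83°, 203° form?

Sort the hues: 83°, 203°, 323°.
Successive gaps around the wheel: 120°, 120°, 120°.
Three hues equally spaced 120° apart form a triad.

triadic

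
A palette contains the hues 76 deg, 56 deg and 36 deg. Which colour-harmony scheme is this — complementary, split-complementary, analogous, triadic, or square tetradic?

analogous

Sort the hues: 36°, 56°, 76°.
Successive gaps around the wheel: 20°, 20°, 320°.
A run of hues at equal small steps (20°) with one large closing gap is an analogous group.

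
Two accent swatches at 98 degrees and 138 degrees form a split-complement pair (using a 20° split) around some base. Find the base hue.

298°

The accents sit 20° either side of the complement, so the complement is their short-arc midpoint on the wheel.
Short-arc midpoint of 98° and 138°: 118°.
Base is 180° from the complement: 118 − 180 = -62 → -62 + 360 = 298°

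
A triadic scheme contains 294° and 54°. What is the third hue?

A triad spaces three hues 120° apart.
The full set is {54°, 174°, 294°}.

174°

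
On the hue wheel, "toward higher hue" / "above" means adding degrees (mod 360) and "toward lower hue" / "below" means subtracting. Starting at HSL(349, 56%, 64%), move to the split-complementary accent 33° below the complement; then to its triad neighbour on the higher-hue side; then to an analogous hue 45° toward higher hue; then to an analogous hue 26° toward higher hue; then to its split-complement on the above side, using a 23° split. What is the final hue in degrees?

split-comp 33° ↓ +147°: 349 + 147 = 496 → 496 − 360 = 136°
triadic ↑ +120°: 136 + 120 = 256°
analog 45° ↑ +45°: 256 + 45 = 301°
analog 26° ↑ +26°: 301 + 26 = 327°
split-comp 23° ↑ +203°: 327 + 203 = 530 → 530 − 360 = 170°

170°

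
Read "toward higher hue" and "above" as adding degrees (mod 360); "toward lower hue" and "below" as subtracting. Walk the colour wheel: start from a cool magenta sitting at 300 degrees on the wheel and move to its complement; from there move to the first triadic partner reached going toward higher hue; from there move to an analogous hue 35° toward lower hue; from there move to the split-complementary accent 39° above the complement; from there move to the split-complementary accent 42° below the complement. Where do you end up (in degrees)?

202°

complement +180°: 300 + 180 = 480 → 480 − 360 = 120°
triadic ↑ +120°: 120 + 120 = 240°
analog 35° ↓ −35°: 240 − 35 = 205°
split-comp 39° ↑ +219°: 205 + 219 = 424 → 424 − 360 = 64°
split-comp 42° ↓ +138°: 64 + 138 = 202°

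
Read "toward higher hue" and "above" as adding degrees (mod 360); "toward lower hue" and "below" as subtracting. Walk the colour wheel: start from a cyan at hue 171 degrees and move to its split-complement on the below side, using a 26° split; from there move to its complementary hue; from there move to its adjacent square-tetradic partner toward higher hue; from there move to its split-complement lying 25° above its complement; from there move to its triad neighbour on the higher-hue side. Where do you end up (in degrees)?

171 + 154 = 325°   (split-comp 26° ↓)
325 + 180 = 505 → 505 − 360 = 145°   (complement)
145 + 90 = 235°   (square ↑)
235 + 205 = 440 → 440 − 360 = 80°   (split-comp 25° ↑)
80 + 120 = 200°   (triadic ↑)

200°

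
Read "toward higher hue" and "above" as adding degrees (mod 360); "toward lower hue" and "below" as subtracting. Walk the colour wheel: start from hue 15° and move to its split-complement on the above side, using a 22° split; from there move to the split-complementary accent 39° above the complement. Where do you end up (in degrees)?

15 + 202 = 217°   (split-comp 22° ↑)
217 + 219 = 436 → 436 − 360 = 76°   (split-comp 39° ↑)

76°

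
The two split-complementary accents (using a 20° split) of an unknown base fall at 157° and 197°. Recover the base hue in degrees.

The accents sit 20° either side of the complement, so the complement is their short-arc midpoint on the wheel.
Short-arc midpoint of 157° and 197°: 177°.
Base is 180° from the complement: 177 − 180 = -3 → -3 + 360 = 357°

357°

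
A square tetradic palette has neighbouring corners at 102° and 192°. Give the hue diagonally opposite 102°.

A square tetradic scheme places four hues 90° apart; opposite corners are 180° apart.
102 + 180 = 282°

282°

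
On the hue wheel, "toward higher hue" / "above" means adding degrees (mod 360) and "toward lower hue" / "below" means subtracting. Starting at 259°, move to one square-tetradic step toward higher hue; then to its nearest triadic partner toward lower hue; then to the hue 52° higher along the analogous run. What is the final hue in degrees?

259 + 90 = 349°   (square ↑)
349 − 120 = 229°   (triadic ↓)
229 + 52 = 281°   (analog 52° ↑)

281°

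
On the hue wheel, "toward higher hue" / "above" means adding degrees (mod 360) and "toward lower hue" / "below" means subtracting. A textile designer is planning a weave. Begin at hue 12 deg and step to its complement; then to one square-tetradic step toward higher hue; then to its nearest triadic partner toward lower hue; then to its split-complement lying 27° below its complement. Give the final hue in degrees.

315°

complement +180°: 12 + 180 = 192°
square ↑ +90°: 192 + 90 = 282°
triadic ↓ −120°: 282 − 120 = 162°
split-comp 27° ↓ +153°: 162 + 153 = 315°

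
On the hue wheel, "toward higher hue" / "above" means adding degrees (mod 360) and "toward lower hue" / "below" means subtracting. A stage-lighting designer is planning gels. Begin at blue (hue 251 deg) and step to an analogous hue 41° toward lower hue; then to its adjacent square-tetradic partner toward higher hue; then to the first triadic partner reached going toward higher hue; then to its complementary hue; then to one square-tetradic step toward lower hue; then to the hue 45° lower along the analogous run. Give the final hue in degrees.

105°

−41° (analog 41° ↓): 251 − 41 = 210°
+90° (square ↑): 210 + 90 = 300°
+120° (triadic ↑): 300 + 120 = 420 → 420 − 360 = 60°
+180° (complement): 60 + 180 = 240°
−90° (square ↓): 240 − 90 = 150°
−45° (analog 45° ↓): 150 − 45 = 105°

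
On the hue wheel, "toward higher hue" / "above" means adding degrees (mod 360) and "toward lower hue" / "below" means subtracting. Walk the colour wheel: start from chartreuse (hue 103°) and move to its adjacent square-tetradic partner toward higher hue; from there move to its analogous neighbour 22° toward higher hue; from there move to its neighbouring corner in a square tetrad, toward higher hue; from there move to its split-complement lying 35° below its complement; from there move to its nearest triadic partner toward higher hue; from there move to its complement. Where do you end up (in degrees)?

30°

square ↑ +90°: 103 + 90 = 193°
analog 22° ↑ +22°: 193 + 22 = 215°
square ↑ +90°: 215 + 90 = 305°
split-comp 35° ↓ +145°: 305 + 145 = 450 → 450 − 360 = 90°
triadic ↑ +120°: 90 + 120 = 210°
complement +180°: 210 + 180 = 390 → 390 − 360 = 30°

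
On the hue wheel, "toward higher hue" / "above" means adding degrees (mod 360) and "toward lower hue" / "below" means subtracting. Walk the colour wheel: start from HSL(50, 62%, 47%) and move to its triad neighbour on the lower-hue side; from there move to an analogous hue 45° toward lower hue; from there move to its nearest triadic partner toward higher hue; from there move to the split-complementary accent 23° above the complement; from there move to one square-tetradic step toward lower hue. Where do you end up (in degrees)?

118°

50 − 120 = -70 → -70 + 360 = 290°   (triadic ↓)
290 − 45 = 245°   (analog 45° ↓)
245 + 120 = 365 → 365 − 360 = 5°   (triadic ↑)
5 + 203 = 208°   (split-comp 23° ↑)
208 − 90 = 118°   (square ↓)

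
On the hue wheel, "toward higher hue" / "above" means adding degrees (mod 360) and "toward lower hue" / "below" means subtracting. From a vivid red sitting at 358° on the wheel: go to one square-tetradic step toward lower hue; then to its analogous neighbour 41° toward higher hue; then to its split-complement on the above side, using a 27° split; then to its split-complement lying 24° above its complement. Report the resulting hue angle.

0°

−90° (square ↓): 358 − 90 = 268°
+41° (analog 41° ↑): 268 + 41 = 309°
+207° (split-comp 27° ↑): 309 + 207 = 516 → 516 − 360 = 156°
+204° (split-comp 24° ↑): 156 + 204 = 360 → 360 − 360 = 0°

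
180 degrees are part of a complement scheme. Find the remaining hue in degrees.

The complement sits 180° across the wheel.
The full set through 180° is {0°, 180°}.
Given {180°}, the missing hue is 0°.

0°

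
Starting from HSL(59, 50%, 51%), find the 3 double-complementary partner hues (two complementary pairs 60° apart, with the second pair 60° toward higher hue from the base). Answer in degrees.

A rectangular tetradic uses two complementary pairs 60° apart: offsets 0°, 60°, 180°, 240°.
59 + 60 = 119°
59 + 180 = 239°
59 + 240 = 299°

119°, 239° and 299°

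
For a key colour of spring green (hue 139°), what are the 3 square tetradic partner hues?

139 + 90 = 229°
139 + 180 = 319°
139 + 270 = 409 → 409 − 360 = 49°

229°, 319° and 49°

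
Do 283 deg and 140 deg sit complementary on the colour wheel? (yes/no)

Angular distance: |283 − 140| = 143 = 143°.
Complementary requires 180°.

no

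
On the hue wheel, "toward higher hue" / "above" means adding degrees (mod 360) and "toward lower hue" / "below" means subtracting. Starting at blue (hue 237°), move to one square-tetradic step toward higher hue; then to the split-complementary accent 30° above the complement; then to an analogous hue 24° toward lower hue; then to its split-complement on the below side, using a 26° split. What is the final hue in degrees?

307°

+90° (square ↑): 237 + 90 = 327°
+210° (split-comp 30° ↑): 327 + 210 = 537 → 537 − 360 = 177°
−24° (analog 24° ↓): 177 − 24 = 153°
+154° (split-comp 26° ↓): 153 + 154 = 307°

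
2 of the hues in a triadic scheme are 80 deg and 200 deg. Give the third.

A triad places three hues 120° apart.
The full set through 80° is {80°, 200°, 320°}.
Given {80°, 200°}, the missing hue is 320°.

320°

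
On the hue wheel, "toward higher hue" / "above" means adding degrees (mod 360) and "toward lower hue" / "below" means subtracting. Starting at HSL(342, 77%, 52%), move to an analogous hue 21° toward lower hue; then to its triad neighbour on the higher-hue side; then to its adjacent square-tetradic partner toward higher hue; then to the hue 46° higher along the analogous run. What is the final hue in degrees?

analog 21° ↓ −21°: 342 − 21 = 321°
triadic ↑ +120°: 321 + 120 = 441 → 441 − 360 = 81°
square ↑ +90°: 81 + 90 = 171°
analog 46° ↑ +46°: 171 + 46 = 217°

217°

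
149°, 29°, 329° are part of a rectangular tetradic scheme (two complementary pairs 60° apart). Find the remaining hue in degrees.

A rectangular tetradic uses two complementary pairs 60° apart: offsets 0°, 60°, 180°, 240°.
Among {29°, 149°, 329°}, 329° and 149° are a 180° pair.
The remaining hue 29° needs its own complement: 29 + 180 = 209°

209°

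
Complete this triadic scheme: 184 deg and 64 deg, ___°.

304°

A triad places three hues 120° apart.
The full set through 64° is {64°, 184°, 304°}.
Given {64°, 184°}, the missing hue is 304°.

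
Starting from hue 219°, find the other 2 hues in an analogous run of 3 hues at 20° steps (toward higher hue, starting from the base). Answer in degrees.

239° and 259°

Analogous hues sit every 20° along the wheel.
219 + 20 = 239°
219 + 40 = 259°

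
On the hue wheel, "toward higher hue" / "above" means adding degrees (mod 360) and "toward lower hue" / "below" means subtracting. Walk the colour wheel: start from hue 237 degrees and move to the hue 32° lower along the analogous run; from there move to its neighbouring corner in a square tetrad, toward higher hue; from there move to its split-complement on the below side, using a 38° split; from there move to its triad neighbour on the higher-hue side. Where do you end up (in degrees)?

197°

analog 32° ↓ −32°: 237 − 32 = 205°
square ↑ +90°: 205 + 90 = 295°
split-comp 38° ↓ +142°: 295 + 142 = 437 → 437 − 360 = 77°
triadic ↑ +120°: 77 + 120 = 197°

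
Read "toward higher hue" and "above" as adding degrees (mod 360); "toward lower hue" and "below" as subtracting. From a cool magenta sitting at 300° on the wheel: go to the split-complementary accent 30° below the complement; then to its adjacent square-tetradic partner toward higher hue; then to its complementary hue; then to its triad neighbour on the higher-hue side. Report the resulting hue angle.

300 + 150 = 450 → 450 − 360 = 90°   (split-comp 30° ↓)
90 + 90 = 180°   (square ↑)
180 + 180 = 360 → 360 − 360 = 0°   (complement)
0 + 120 = 120°   (triadic ↑)

120°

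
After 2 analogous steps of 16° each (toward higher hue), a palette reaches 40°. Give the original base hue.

8°

2 steps of 16° (toward higher hue) give a net shift of +32°.
Start = end − shift: 40 − 32 = 8°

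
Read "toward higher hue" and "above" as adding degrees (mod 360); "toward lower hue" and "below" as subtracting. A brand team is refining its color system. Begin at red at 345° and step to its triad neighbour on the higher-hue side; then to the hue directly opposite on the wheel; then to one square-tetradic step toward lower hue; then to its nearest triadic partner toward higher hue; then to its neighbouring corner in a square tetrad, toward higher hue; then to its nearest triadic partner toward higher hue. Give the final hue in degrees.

165°

triadic ↑ +120°: 345 + 120 = 465 → 465 − 360 = 105°
complement +180°: 105 + 180 = 285°
square ↓ −90°: 285 − 90 = 195°
triadic ↑ +120°: 195 + 120 = 315°
square ↑ +90°: 315 + 90 = 405 → 405 − 360 = 45°
triadic ↑ +120°: 45 + 120 = 165°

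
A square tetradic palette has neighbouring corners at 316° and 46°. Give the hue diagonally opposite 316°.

136°

A square tetradic scheme places four hues 90° apart; opposite corners are 180° apart.
316 + 180 = 496 → 496 − 360 = 136°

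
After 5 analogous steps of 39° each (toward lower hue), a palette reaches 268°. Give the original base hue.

103°

5 steps of 39° (toward lower hue) give a net shift of −195°.
Start = end − shift: 268 + 195 = 463 → 463 − 360 = 103°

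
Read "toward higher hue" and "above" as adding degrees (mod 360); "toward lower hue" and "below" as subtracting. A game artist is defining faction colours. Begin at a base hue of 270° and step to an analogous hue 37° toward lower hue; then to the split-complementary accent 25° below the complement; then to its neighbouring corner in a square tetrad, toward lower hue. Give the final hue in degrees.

298°

analog 37° ↓ −37°: 270 − 37 = 233°
split-comp 25° ↓ +155°: 233 + 155 = 388 → 388 − 360 = 28°
square ↓ −90°: 28 − 90 = -62 → -62 + 360 = 298°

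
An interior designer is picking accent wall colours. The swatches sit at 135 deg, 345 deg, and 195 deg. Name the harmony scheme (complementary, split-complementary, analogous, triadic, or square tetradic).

Sort the hues: 135°, 195°, 345°.
Successive gaps around the wheel: 60°, 150°, 150°.
Two 150° gaps and one 60° gap — a base hue opposite a pair of accents 30° either side of its complement — is the split-complementary pattern.

split-complementary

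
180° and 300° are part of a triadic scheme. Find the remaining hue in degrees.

60°

A triad places three hues 120° apart.
The full set through 180° is {60°, 180°, 300°}.
Given {180°, 300°}, the missing hue is 60°.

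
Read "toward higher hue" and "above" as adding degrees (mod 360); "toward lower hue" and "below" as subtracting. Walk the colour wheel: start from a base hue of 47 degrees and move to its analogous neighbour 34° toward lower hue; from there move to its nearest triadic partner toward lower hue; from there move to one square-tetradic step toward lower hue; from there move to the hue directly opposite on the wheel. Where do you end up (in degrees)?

343°

analog 34° ↓ −34°: 47 − 34 = 13°
triadic ↓ −120°: 13 − 120 = -107 → -107 + 360 = 253°
square ↓ −90°: 253 − 90 = 163°
complement +180°: 163 + 180 = 343°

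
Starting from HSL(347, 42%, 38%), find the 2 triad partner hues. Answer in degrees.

A triad places three hues 120° apart.
347 + 120 = 467 → 467 − 360 = 107°
347 + 240 = 587 → 587 − 360 = 227°

107° and 227°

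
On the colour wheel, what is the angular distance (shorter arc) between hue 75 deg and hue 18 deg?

|75 − 18| = 57.
57 ≤ 180, so the shorter arc is 57°.

57°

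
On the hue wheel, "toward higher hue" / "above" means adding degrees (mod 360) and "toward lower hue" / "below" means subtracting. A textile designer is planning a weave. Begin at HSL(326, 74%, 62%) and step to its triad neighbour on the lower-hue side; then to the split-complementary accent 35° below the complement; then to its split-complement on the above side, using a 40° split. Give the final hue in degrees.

211°

−120° (triadic ↓): 326 − 120 = 206°
+145° (split-comp 35° ↓): 206 + 145 = 351°
+220° (split-comp 40° ↑): 351 + 220 = 571 → 571 − 360 = 211°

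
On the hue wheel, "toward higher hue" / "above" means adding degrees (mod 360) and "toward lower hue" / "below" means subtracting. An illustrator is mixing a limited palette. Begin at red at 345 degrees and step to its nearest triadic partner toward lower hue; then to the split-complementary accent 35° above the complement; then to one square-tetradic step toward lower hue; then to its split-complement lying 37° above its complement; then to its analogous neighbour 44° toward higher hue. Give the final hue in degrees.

251°

−120° (triadic ↓): 345 − 120 = 225°
+215° (split-comp 35° ↑): 225 + 215 = 440 → 440 − 360 = 80°
−90° (square ↓): 80 − 90 = -10 → -10 + 360 = 350°
+217° (split-comp 37° ↑): 350 + 217 = 567 → 567 − 360 = 207°
+44° (analog 44° ↑): 207 + 44 = 251°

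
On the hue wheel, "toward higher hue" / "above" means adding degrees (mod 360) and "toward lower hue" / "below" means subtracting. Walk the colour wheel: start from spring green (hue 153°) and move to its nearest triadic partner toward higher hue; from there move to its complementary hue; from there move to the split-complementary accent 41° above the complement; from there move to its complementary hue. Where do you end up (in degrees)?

153 + 120 = 273°   (triadic ↑)
273 + 180 = 453 → 453 − 360 = 93°   (complement)
93 + 221 = 314°   (split-comp 41° ↑)
314 + 180 = 494 → 494 − 360 = 134°   (complement)

134°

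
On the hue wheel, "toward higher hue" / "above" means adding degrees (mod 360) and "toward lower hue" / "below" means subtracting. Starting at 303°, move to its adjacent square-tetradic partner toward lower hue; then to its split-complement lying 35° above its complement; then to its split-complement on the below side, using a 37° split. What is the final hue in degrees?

211°

square ↓ −90°: 303 − 90 = 213°
split-comp 35° ↑ +215°: 213 + 215 = 428 → 428 − 360 = 68°
split-comp 37° ↓ +143°: 68 + 143 = 211°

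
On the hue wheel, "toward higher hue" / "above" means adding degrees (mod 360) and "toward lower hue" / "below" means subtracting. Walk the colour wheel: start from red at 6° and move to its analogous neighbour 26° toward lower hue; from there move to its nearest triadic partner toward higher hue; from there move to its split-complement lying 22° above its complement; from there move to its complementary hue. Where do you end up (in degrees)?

122°

6 − 26 = -20 → -20 + 360 = 340°   (analog 26° ↓)
340 + 120 = 460 → 460 − 360 = 100°   (triadic ↑)
100 + 202 = 302°   (split-comp 22° ↑)
302 + 180 = 482 → 482 − 360 = 122°   (complement)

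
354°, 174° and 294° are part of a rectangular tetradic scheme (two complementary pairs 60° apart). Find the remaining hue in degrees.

A rectangular tetradic uses two complementary pairs 60° apart: offsets 0°, 60°, 180°, 240°.
Among {174°, 294°, 354°}, 354° and 174° are a 180° pair.
The remaining hue 294° needs its own complement: 294 + 180 = 474 → 474 − 360 = 114°

114°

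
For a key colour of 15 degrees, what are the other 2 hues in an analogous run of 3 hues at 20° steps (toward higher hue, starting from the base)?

Analogous hues sit every 20° along the wheel.
15 + 20 = 35°
15 + 40 = 55°

35° and 55°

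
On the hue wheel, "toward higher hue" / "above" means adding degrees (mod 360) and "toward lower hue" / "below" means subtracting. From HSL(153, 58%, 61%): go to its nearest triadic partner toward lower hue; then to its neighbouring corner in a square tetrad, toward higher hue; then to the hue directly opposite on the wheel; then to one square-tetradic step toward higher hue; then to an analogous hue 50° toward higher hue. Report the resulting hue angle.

83°

153 − 120 = 33°   (triadic ↓)
33 + 90 = 123°   (square ↑)
123 + 180 = 303°   (complement)
303 + 90 = 393 → 393 − 360 = 33°   (square ↑)
33 + 50 = 83°   (analog 50° ↑)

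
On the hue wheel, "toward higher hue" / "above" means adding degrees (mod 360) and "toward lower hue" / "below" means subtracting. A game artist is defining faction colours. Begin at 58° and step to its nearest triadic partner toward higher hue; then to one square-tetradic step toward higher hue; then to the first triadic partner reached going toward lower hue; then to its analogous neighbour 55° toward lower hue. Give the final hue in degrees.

93°

triadic ↑ +120°: 58 + 120 = 178°
square ↑ +90°: 178 + 90 = 268°
triadic ↓ −120°: 268 − 120 = 148°
analog 55° ↓ −55°: 148 − 55 = 93°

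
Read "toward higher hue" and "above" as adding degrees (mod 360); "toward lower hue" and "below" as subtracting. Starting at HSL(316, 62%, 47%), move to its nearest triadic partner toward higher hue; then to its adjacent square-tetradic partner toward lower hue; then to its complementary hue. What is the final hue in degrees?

triadic ↑ +120°: 316 + 120 = 436 → 436 − 360 = 76°
square ↓ −90°: 76 − 90 = -14 → -14 + 360 = 346°
complement +180°: 346 + 180 = 526 → 526 − 360 = 166°

166°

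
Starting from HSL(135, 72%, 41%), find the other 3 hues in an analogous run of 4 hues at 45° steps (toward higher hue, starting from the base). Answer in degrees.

180°, 225°, and 270°

Analogous hues sit every 45° along the wheel.
135 + 45 = 180°
135 + 90 = 225°
135 + 135 = 270°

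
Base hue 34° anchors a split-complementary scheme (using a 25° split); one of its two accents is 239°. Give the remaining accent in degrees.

189°

Split-complementary hues sit 25° either side of the complement.
Complement of the base 34°: 34 + 180 = 214°
The given accent 239° is 25° one side of 214°; the other accent sits 25° the other side: 214 − 25 = 189°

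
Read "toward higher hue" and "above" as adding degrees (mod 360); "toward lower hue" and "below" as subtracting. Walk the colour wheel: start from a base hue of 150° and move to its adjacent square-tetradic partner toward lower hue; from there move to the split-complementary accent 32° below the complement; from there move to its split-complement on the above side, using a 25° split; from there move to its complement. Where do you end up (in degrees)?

150 − 90 = 60°   (square ↓)
60 + 148 = 208°   (split-comp 32° ↓)
208 + 205 = 413 → 413 − 360 = 53°   (split-comp 25° ↑)
53 + 180 = 233°   (complement)

233°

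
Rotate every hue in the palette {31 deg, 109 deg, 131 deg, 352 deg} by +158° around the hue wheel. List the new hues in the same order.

31 + 158 = 189°
109 + 158 = 267°
131 + 158 = 289°
352 + 158 = 510 → 510 − 360 = 150°

189°, 267°, 289°, 150°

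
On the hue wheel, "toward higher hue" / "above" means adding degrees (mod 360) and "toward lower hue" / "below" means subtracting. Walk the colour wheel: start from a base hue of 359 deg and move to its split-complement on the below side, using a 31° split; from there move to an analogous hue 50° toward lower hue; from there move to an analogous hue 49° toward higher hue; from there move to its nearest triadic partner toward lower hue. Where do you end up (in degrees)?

split-comp 31° ↓ +149°: 359 + 149 = 508 → 508 − 360 = 148°
analog 50° ↓ −50°: 148 − 50 = 98°
analog 49° ↑ +49°: 98 + 49 = 147°
triadic ↓ −120°: 147 − 120 = 27°

27°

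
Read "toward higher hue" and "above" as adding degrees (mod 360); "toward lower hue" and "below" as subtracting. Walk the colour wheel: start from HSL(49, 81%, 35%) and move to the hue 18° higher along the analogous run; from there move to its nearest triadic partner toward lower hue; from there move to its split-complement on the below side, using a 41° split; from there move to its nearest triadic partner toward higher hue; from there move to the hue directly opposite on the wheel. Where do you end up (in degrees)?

49 + 18 = 67°   (analog 18° ↑)
67 − 120 = -53 → -53 + 360 = 307°   (triadic ↓)
307 + 139 = 446 → 446 − 360 = 86°   (split-comp 41° ↓)
86 + 120 = 206°   (triadic ↑)
206 + 180 = 386 → 386 − 360 = 26°   (complement)

26°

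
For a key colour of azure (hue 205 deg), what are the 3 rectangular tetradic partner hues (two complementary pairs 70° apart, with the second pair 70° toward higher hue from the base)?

275°, 25°, and 95°

A rectangular tetradic uses two complementary pairs 70° apart: offsets 0°, 70°, 180°, 250°.
205 + 70 = 275°
205 + 180 = 385 → 385 − 360 = 25°
205 + 250 = 455 → 455 − 360 = 95°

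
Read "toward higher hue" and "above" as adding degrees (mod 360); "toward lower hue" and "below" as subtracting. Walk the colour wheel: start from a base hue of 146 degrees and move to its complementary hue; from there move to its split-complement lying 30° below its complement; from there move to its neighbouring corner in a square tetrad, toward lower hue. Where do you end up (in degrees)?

+180° (complement): 146 + 180 = 326°
+150° (split-comp 30° ↓): 326 + 150 = 476 → 476 − 360 = 116°
−90° (square ↓): 116 − 90 = 26°

26°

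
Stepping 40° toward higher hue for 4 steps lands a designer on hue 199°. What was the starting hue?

39°

4 steps of 40° (toward higher hue) give a net shift of +160°.
Start = end − shift: 199 − 160 = 39°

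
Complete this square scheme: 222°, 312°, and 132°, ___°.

A square tetradic scheme places four hues every 90°.
The full set through 132° is {42°, 132°, 222°, 312°}.
Given {132°, 222°, 312°}, the missing hue is 42°.

42°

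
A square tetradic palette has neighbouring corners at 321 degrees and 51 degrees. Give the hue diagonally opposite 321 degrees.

141°

A square tetradic scheme places four hues 90° apart; opposite corners are 180° apart.
321 + 180 = 501 → 501 − 360 = 141°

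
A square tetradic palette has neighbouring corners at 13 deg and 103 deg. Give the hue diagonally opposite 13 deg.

A square tetradic scheme places four hues 90° apart; opposite corners are 180° apart.
13 + 180 = 193°

193°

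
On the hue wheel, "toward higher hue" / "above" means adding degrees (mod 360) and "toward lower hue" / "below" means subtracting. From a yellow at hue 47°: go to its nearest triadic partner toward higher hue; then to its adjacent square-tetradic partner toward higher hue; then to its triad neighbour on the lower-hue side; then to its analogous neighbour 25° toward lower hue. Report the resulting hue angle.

47 + 120 = 167°   (triadic ↑)
167 + 90 = 257°   (square ↑)
257 − 120 = 137°   (triadic ↓)
137 − 25 = 112°   (analog 25° ↓)

112°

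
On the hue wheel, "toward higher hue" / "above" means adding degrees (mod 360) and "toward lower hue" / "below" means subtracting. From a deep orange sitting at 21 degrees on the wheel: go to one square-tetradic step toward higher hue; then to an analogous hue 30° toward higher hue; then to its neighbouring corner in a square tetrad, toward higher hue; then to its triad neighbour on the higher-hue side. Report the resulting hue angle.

351°

square ↑ +90°: 21 + 90 = 111°
analog 30° ↑ +30°: 111 + 30 = 141°
square ↑ +90°: 141 + 90 = 231°
triadic ↑ +120°: 231 + 120 = 351°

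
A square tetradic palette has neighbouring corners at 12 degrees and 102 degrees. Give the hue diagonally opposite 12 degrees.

A square tetradic scheme places four hues 90° apart; opposite corners are 180° apart.
12 + 180 = 192°

192°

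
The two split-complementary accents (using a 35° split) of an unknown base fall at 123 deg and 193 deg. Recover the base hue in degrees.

The accents sit 35° either side of the complement, so the complement is their short-arc midpoint on the wheel.
Short-arc midpoint of 123° and 193°: 158°.
Base is 180° from the complement: 158 − 180 = -22 → -22 + 360 = 338°

338°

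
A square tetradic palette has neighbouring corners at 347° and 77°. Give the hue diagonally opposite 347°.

A square tetradic scheme places four hues 90° apart; opposite corners are 180° apart.
347 + 180 = 527 → 527 − 360 = 167°

167°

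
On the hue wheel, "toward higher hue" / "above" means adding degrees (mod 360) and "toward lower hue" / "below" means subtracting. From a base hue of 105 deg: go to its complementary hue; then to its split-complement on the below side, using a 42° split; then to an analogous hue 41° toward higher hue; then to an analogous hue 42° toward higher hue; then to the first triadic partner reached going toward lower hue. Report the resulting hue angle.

105 + 180 = 285°   (complement)
285 + 138 = 423 → 423 − 360 = 63°   (split-comp 42° ↓)
63 + 41 = 104°   (analog 41° ↑)
104 + 42 = 146°   (analog 42° ↑)
146 − 120 = 26°   (triadic ↓)

26°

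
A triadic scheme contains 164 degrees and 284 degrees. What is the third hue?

44°

A triad spaces three hues 120° apart.
The full set is {44°, 164°, 284°}.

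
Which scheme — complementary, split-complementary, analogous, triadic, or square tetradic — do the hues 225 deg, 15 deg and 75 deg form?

split-complementary

Sort the hues: 15°, 75°, 225°.
Successive gaps around the wheel: 60°, 150°, 150°.
Two 150° gaps and one 60° gap — a base hue opposite a pair of accents 30° either side of its complement — is the split-complementary pattern.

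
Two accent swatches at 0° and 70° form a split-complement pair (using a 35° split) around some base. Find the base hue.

The accents sit 35° either side of the complement, so the complement is their short-arc midpoint on the wheel.
Short-arc midpoint of 0° and 70°: 35°.
Base is 180° from the complement: 35 − 180 = -145 → -145 + 360 = 215°

215°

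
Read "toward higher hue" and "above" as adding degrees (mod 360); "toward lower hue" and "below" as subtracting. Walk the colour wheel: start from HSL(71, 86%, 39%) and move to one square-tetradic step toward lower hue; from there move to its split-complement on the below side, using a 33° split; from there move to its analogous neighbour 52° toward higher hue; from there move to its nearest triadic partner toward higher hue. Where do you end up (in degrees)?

300°

71 − 90 = -19 → -19 + 360 = 341°   (square ↓)
341 + 147 = 488 → 488 − 360 = 128°   (split-comp 33° ↓)
128 + 52 = 180°   (analog 52° ↑)
180 + 120 = 300°   (triadic ↑)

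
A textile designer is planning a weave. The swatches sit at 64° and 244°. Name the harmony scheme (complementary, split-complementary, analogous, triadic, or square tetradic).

complementary

Sort the hues: 64°, 244°.
Successive gaps around the wheel: 180°, 180°.
Two hues 180° apart are complementary.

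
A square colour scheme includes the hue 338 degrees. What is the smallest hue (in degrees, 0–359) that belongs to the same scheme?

68°

A square tetradic scheme places four hues every 90°.
The full set through 338° is {68°, 158°, 248°, 338°}.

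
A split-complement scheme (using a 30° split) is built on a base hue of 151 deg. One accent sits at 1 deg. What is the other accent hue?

Split-complementary hues sit 30° either side of the complement.
Complement of the base 151°: 151 + 180 = 331°
The given accent 1° is 30° one side of 331°; the other accent sits 30° the other side: 331 − 30 = 301°

301°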